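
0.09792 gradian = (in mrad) 1.538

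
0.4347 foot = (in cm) 13.25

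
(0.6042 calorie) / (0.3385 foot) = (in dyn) 2.45e+06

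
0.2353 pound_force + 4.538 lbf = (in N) 21.23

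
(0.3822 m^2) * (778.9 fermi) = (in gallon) 7.864e-11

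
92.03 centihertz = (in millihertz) 920.3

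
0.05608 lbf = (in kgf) 0.02544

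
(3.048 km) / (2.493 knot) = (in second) 2377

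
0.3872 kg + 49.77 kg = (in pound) 110.6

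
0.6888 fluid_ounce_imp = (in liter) 0.01957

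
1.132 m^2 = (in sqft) 12.18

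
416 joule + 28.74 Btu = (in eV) 1.919e+23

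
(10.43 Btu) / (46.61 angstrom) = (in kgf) 2.407e+11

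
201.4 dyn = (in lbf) 0.0004528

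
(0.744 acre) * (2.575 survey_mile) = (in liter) 1.248e+10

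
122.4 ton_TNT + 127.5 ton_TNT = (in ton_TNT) 249.9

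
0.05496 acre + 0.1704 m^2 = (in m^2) 222.6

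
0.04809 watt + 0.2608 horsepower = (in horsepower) 0.2609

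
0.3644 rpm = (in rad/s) 0.03816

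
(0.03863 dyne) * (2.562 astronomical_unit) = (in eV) 9.241e+23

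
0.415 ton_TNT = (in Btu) 1.646e+06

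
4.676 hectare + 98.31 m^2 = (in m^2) 4.686e+04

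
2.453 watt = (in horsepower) 0.00329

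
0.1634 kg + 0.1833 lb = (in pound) 0.5435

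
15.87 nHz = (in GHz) 1.587e-17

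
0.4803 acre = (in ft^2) 2.092e+04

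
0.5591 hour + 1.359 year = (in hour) 1.191e+04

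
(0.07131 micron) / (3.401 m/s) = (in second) 2.097e-08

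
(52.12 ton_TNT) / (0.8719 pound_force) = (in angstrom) 5.623e+20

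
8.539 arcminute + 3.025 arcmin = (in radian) 0.003364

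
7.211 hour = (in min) 432.7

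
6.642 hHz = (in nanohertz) 6.642e+11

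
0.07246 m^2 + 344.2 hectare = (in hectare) 344.2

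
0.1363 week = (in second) 8.243e+04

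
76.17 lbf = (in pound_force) 76.17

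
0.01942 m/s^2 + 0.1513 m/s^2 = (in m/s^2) 0.1707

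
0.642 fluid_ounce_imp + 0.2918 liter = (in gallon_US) 0.0819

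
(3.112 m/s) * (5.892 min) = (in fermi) 1.1e+18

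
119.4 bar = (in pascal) 1.194e+07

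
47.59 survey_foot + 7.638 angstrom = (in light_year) 1.533e-15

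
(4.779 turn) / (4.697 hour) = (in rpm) 0.01696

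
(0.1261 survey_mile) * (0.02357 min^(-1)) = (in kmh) 0.287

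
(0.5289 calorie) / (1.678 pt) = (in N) 3738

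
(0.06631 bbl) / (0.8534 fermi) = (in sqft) 1.33e+14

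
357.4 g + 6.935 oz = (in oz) 19.54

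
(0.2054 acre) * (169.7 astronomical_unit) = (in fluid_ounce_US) 7.135e+20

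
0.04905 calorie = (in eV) 1.281e+18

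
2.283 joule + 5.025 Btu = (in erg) 5.304e+10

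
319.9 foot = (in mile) 0.06059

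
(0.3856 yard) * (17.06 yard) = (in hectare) 0.00055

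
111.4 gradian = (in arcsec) 3.609e+05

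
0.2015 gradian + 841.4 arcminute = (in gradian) 15.78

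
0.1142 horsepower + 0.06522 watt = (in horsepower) 0.1143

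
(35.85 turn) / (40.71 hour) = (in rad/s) 0.001537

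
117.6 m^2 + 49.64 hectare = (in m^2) 4.965e+05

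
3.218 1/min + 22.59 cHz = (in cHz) 27.95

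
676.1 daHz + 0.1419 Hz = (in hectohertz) 67.61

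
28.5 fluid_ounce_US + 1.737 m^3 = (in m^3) 1.738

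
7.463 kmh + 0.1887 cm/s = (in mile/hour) 4.642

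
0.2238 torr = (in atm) 0.0002945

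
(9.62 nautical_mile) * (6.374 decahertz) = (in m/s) 1.136e+06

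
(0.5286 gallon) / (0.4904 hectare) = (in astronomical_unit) 2.727e-18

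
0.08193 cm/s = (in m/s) 0.0008193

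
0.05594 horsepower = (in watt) 41.71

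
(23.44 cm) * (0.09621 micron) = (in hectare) 2.255e-12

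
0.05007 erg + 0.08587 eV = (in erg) 0.05007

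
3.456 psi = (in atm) 0.2352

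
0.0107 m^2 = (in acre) 2.644e-06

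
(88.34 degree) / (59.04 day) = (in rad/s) 3.023e-07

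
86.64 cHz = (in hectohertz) 0.008664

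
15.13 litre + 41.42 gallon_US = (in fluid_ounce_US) 5813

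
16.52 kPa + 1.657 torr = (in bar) 0.1674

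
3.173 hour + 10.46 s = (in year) 0.0003625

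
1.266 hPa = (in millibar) 1.266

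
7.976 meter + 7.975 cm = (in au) 5.385e-11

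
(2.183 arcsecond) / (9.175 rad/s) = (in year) 3.658e-14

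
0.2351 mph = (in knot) 0.2043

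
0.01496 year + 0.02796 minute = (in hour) 131.1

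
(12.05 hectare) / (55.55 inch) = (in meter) 8.54e+04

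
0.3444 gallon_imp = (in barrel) 0.009848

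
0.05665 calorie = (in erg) 2.37e+06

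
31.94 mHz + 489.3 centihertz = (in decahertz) 0.4925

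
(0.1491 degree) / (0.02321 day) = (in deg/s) 7.435e-05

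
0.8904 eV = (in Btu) 1.352e-22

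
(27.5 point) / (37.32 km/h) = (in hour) 2.6e-07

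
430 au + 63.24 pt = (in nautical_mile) 3.473e+10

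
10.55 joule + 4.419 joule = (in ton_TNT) 3.578e-09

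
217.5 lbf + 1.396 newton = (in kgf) 98.8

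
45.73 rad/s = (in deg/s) 2620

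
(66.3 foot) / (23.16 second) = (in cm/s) 87.25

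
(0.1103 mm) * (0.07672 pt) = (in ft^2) 3.213e-08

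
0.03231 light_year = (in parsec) 0.009906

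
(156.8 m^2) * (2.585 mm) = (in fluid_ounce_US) 1.371e+04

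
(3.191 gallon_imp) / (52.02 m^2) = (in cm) 0.02789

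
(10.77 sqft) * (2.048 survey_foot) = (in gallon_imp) 137.4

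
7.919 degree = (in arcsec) 2.851e+04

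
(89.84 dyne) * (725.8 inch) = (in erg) 1.656e+05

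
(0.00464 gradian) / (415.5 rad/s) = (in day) 2.03e-12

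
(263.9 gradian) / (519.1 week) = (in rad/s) 1.32e-08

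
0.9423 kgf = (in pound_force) 2.077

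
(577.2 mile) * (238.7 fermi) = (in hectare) 2.217e-11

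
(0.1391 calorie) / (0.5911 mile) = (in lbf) 0.0001375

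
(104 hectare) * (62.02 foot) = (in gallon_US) 5.194e+09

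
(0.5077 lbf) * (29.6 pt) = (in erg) 2.358e+05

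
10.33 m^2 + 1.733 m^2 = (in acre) 0.002981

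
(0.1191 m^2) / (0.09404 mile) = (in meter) 0.000787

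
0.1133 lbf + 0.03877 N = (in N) 0.5428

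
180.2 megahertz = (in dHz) 1.802e+09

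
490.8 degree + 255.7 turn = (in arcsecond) 3.332e+08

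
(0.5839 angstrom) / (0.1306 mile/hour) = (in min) 1.667e-11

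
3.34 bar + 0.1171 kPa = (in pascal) 3.341e+05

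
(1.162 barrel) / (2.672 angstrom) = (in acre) 1.708e+05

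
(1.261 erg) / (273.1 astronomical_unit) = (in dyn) 3.087e-16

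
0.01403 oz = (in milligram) 397.7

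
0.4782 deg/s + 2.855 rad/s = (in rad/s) 2.863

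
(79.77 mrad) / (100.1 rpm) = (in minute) 0.0001268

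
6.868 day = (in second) 5.934e+05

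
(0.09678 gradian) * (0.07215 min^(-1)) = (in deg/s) 0.0001047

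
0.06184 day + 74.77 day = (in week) 10.69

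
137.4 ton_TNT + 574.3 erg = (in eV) 3.588e+30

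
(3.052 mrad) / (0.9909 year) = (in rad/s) 9.767e-11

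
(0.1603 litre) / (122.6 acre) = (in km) 3.231e-13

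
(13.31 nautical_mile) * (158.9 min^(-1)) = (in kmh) 2.35e+05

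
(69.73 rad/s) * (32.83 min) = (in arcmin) 4.722e+08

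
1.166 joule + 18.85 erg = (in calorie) 0.2787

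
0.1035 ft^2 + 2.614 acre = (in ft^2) 1.139e+05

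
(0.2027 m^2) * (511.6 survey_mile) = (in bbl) 1.05e+06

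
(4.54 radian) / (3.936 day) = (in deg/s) 0.0007649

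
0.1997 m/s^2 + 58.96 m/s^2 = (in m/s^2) 59.16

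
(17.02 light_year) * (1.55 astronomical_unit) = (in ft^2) 4.019e+29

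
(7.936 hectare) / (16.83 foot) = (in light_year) 1.635e-12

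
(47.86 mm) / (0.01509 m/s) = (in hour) 0.000881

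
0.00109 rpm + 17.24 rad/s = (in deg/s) 987.8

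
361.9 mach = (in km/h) 4.436e+05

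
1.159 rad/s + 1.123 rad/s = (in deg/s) 130.7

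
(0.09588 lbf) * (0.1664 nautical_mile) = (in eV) 8.203e+20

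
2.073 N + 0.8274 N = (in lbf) 0.652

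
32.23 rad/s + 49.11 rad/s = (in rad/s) 81.34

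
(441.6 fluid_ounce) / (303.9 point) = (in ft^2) 1.311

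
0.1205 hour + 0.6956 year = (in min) 3.656e+05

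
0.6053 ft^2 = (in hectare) 5.623e-06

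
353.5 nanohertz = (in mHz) 0.0003535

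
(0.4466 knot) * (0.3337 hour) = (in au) 1.845e-09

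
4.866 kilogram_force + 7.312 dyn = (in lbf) 10.73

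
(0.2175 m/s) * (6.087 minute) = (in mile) 0.04936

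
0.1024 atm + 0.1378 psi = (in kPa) 11.33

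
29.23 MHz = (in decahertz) 2.923e+06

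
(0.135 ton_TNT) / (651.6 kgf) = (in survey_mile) 54.93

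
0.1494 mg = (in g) 0.0001494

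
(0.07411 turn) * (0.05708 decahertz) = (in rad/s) 0.2658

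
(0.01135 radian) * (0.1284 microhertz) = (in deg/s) 8.35e-08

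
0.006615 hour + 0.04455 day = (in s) 3873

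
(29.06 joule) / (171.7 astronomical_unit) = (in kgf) 1.154e-13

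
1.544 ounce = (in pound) 0.0965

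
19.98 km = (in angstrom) 1.998e+14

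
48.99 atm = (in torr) 3.723e+04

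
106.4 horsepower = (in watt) 7.934e+04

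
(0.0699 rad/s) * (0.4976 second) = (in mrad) 34.78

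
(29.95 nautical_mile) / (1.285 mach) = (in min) 2.113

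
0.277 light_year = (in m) 2.621e+15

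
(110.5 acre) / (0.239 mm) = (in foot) 6.139e+09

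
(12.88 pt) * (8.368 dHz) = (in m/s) 0.003802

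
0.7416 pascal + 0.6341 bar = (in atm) 0.6258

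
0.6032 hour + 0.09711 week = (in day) 0.7049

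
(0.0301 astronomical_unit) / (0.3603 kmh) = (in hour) 1.25e+07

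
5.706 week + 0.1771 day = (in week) 5.731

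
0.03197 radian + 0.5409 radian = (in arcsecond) 1.182e+05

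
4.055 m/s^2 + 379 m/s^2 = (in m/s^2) 383.1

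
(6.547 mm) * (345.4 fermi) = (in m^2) 2.261e-15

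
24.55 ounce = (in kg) 0.696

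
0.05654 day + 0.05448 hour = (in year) 0.0001611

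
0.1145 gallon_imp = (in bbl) 0.003274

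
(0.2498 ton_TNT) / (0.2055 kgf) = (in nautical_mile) 2.8e+05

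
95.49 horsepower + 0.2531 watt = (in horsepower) 95.49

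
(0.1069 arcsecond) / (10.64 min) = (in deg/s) 4.651e-08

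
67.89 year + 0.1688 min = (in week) 3540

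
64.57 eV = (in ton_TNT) 2.473e-27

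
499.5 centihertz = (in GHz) 4.995e-09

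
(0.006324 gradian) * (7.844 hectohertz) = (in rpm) 0.7441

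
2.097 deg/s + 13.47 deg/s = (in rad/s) 0.2717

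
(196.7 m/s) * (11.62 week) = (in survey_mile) 8.59e+05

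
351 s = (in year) 1.113e-05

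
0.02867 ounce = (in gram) 0.8128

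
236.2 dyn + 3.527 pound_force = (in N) 15.69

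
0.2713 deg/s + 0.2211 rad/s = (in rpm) 2.157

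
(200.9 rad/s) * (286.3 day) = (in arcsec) 1.025e+15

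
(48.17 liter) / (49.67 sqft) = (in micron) 1.044e+04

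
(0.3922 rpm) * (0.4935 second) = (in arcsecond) 4181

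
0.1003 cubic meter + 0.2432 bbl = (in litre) 139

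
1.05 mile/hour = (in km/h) 1.69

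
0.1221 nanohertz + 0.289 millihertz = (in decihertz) 0.00289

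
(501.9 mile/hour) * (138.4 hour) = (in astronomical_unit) 0.0007473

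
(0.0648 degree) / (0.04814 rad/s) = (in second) 0.02349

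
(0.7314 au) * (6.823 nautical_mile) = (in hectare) 1.383e+11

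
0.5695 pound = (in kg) 0.2583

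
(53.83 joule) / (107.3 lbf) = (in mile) 7.008e-05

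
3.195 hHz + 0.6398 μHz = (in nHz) 3.195e+11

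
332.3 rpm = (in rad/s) 34.8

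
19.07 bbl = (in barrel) 19.07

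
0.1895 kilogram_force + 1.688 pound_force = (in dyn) 9.367e+05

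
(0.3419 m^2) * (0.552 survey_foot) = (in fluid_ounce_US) 1945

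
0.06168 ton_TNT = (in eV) 1.611e+27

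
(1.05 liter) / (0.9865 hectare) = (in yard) 1.164e-07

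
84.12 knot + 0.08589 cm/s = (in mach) 0.1271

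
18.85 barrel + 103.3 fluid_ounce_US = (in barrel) 18.87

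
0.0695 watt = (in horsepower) 9.32e-05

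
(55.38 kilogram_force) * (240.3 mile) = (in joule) 2.1e+08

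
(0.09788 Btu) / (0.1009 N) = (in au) 6.842e-09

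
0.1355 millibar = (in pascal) 13.55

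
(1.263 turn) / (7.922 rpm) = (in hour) 0.002657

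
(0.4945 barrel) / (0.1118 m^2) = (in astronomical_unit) 4.701e-12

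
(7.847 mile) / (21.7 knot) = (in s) 1131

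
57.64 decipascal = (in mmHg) 0.04323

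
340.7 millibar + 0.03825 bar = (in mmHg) 284.2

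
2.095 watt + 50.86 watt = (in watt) 52.95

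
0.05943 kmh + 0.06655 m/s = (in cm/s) 8.306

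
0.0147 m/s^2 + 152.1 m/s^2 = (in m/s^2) 152.1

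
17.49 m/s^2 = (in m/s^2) 17.49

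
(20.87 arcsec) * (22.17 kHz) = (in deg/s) 128.5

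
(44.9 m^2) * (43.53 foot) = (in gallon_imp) 1.31e+05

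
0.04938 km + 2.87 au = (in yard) 4.695e+11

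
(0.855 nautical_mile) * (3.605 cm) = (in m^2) 57.08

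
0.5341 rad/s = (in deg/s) 30.6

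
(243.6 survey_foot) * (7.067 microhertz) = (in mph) 0.001174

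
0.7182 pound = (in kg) 0.3258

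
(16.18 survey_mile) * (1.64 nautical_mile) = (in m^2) 7.909e+07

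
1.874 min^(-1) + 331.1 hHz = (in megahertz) 0.03311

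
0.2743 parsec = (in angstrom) 8.464e+25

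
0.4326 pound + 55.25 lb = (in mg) 2.526e+07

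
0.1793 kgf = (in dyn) 1.758e+05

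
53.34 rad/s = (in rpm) 509.4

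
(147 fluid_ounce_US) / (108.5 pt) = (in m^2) 0.1136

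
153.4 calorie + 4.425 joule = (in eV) 4.034e+21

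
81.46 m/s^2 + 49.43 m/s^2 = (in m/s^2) 130.9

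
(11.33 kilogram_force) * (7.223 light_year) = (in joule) 7.593e+18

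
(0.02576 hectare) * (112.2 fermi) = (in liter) 2.89e-08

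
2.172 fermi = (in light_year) 2.296e-31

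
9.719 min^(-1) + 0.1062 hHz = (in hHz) 0.1078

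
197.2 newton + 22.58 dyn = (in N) 197.2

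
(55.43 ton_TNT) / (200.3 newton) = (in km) 1.158e+06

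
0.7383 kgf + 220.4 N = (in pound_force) 51.18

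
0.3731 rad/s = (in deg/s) 21.38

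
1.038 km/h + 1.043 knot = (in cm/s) 82.49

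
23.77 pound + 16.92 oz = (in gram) 1.126e+04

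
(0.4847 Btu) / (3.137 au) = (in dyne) 0.000109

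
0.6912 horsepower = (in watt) 515.4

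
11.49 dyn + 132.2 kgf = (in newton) 1296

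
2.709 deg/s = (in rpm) 0.4515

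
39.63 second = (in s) 39.63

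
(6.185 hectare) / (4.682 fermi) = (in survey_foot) 4.334e+19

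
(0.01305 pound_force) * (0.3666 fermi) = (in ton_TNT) 5.086e-27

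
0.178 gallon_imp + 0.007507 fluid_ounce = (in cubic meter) 0.0008094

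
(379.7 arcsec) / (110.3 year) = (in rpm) 5.054e-12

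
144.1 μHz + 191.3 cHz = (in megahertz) 1.913e-06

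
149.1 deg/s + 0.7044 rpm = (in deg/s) 153.3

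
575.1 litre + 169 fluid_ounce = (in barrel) 3.649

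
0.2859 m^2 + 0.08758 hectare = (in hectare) 0.08761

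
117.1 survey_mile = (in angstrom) 1.885e+15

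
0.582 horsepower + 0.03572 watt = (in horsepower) 0.582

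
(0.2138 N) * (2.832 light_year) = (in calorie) 1.369e+15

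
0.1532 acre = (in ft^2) 6673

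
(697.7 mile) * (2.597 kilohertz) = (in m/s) 2.916e+09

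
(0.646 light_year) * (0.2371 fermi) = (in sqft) 15.6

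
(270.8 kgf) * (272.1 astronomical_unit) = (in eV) 6.747e+35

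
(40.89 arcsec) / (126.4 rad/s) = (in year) 4.973e-14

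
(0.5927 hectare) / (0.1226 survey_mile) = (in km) 0.03004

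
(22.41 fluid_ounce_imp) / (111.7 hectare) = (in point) 1.616e-06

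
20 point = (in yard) 0.007716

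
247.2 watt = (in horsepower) 0.3315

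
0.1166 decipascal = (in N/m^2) 0.01166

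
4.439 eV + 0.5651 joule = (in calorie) 0.1351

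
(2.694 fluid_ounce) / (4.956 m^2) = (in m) 1.608e-05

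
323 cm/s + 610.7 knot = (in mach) 0.9322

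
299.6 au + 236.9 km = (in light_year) 0.004737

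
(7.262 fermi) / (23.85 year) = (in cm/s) 9.655e-22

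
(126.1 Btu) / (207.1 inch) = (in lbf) 5686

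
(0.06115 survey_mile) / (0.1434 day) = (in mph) 0.01777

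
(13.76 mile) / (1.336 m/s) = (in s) 1.658e+04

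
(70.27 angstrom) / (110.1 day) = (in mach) 2.169e-18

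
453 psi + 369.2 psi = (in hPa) 5.669e+04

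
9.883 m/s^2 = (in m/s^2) 9.883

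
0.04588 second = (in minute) 0.0007647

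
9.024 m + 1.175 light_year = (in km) 1.112e+13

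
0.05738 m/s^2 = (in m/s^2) 0.05738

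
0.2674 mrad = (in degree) 0.01532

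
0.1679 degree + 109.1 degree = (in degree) 109.3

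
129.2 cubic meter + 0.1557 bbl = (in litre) 1.292e+05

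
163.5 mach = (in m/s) 5.567e+04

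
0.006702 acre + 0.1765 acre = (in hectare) 0.07414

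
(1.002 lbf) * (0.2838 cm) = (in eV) 7.895e+16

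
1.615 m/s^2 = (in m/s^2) 1.615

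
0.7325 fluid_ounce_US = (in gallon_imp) 0.004765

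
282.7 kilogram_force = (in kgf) 282.7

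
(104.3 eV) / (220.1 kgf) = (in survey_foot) 2.54e-20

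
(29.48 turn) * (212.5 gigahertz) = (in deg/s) 2.255e+15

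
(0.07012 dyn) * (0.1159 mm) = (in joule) 8.127e-11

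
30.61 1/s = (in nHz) 3.061e+10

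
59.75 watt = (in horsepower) 0.08013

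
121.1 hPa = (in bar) 0.1211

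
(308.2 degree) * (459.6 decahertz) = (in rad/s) 2.472e+04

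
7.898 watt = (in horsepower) 0.01059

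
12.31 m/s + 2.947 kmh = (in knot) 25.52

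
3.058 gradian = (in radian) 0.04803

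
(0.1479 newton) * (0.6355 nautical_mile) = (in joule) 174.1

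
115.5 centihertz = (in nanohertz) 1.155e+09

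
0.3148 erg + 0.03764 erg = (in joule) 3.524e-08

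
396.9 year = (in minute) 2.086e+08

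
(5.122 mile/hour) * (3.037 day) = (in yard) 6.571e+05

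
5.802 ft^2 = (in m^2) 0.539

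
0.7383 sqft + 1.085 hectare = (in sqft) 1.168e+05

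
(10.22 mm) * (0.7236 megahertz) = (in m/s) 7395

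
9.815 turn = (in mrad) 6.167e+04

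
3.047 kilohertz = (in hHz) 30.47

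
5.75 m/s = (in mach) 0.01689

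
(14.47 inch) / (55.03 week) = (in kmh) 3.976e-08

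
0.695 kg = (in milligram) 6.95e+05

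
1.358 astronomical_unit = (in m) 2.032e+11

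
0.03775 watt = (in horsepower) 5.062e-05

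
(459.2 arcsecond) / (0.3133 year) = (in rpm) 2.152e-09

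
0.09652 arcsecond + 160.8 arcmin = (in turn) 0.007445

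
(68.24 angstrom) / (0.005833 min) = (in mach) 5.726e-11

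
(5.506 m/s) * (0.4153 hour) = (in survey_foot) 2.701e+04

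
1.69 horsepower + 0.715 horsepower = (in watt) 1793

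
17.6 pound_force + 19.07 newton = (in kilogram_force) 9.928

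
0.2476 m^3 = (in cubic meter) 0.2476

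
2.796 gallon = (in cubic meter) 0.01058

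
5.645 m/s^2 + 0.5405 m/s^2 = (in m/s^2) 6.185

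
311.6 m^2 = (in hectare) 0.03116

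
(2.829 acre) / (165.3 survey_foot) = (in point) 6.441e+05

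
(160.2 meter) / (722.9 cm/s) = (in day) 0.0002565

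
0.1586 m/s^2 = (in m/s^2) 0.1586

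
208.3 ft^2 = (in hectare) 0.001935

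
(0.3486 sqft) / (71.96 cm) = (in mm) 45.01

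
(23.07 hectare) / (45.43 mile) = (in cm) 315.5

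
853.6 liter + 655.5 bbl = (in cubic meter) 105.1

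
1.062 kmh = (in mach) 0.0008664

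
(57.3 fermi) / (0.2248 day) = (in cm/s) 2.95e-16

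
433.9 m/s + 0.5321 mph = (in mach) 1.275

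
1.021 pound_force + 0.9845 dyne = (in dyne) 4.542e+05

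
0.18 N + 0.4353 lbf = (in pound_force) 0.4758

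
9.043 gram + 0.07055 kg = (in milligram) 7.959e+04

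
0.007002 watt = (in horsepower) 9.39e-06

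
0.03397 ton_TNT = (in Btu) 1.347e+05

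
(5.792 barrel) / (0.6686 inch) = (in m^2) 54.22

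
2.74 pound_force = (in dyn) 1.219e+06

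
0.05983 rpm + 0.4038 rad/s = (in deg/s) 23.5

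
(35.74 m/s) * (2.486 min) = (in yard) 5830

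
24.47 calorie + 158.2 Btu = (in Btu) 158.3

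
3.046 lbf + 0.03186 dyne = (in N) 13.55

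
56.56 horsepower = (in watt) 4.218e+04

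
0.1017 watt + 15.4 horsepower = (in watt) 1.148e+04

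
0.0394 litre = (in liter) 0.0394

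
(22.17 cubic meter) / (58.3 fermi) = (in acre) 9.397e+10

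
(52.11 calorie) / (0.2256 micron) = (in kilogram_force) 9.855e+07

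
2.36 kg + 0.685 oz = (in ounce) 83.93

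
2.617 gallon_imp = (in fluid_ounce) 402.3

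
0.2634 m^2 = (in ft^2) 2.835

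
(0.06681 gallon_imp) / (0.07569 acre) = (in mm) 0.0009916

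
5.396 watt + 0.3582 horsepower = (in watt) 272.5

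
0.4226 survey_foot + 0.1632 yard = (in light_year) 2.939e-17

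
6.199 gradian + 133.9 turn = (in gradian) 5.357e+04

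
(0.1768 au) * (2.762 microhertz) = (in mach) 214.5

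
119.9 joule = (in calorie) 28.66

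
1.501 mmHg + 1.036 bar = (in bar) 1.038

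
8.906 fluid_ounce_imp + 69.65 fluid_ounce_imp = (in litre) 2.232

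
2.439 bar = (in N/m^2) 2.439e+05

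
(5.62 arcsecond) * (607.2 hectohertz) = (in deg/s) 94.79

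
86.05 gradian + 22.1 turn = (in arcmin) 4.82e+05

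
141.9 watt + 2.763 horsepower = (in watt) 2202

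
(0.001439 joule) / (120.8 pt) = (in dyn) 3377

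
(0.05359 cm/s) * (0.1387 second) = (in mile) 4.619e-08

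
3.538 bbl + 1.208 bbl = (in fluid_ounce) 2.551e+04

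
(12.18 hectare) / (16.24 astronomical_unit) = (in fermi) 5.013e+07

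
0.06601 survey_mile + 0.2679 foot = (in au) 7.107e-10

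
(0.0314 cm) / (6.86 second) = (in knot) 8.897e-05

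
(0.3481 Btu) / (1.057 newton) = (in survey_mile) 0.2159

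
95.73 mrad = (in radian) 0.09573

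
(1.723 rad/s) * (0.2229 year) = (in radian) 1.211e+07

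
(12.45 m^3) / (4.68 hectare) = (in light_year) 2.812e-20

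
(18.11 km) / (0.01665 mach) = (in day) 0.03697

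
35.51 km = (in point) 1.007e+08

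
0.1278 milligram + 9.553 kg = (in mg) 9.553e+06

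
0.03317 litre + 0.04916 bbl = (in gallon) 2.073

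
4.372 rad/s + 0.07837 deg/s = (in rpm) 41.76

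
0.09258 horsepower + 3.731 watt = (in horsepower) 0.09758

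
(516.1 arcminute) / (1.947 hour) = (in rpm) 0.0002045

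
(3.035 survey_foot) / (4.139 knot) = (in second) 0.4345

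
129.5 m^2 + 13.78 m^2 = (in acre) 0.03541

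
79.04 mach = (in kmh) 9.689e+04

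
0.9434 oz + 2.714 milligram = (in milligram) 2.675e+04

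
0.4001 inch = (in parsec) 3.293e-19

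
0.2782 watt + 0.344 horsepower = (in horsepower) 0.3444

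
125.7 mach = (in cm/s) 4.28e+06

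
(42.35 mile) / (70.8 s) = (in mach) 2.827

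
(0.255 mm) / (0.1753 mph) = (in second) 0.003254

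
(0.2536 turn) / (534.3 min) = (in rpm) 0.0004746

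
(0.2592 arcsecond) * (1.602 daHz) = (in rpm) 0.0001922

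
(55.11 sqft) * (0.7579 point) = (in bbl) 0.00861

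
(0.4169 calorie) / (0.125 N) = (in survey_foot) 45.78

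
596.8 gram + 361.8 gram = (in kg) 0.9586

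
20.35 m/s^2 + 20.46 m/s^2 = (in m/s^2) 40.81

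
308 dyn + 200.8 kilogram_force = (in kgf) 200.8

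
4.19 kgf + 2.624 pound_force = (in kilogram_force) 5.38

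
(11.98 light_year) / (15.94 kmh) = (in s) 2.56e+16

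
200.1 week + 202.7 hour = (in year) 3.861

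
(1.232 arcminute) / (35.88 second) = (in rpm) 9.538e-05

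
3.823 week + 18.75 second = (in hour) 642.3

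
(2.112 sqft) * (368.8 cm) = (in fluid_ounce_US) 2.447e+04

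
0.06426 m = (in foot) 0.2108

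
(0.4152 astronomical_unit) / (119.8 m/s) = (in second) 5.185e+08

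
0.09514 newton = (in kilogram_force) 0.009702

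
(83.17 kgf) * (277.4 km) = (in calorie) 5.408e+07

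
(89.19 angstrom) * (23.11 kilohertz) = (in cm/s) 0.02061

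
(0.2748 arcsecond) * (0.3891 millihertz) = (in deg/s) 2.97e-08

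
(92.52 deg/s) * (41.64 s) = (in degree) 3853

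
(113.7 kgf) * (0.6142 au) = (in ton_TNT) 2.449e+04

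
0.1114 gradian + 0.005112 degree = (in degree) 0.1054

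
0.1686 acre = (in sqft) 7344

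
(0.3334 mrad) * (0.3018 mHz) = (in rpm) 9.609e-07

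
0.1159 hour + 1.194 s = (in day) 0.004843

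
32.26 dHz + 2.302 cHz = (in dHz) 32.49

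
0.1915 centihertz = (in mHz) 1.915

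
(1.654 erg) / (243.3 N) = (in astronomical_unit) 4.544e-21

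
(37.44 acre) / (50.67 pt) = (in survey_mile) 5267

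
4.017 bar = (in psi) 58.26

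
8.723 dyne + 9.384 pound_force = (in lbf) 9.384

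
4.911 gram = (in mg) 4911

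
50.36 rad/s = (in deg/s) 2885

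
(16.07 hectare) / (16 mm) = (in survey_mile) 6241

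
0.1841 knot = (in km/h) 0.341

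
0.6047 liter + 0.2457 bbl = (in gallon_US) 10.48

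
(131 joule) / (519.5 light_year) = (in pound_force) 5.992e-18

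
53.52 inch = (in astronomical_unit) 9.087e-12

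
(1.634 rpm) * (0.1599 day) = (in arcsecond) 4.876e+08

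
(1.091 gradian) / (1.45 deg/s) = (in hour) 0.0001881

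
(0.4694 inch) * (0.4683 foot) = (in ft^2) 0.01832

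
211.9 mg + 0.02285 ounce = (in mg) 859.7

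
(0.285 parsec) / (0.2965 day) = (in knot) 6.673e+11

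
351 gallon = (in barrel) 8.357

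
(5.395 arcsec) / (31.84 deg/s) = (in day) 5.448e-10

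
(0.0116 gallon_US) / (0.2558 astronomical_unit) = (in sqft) 1.235e-14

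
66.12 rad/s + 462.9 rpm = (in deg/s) 6566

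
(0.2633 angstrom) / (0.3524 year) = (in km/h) 8.529e-18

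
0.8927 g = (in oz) 0.03149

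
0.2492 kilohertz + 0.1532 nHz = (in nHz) 2.492e+11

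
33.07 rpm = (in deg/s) 198.4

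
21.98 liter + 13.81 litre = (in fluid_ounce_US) 1210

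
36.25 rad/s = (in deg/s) 2077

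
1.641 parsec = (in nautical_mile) 2.734e+13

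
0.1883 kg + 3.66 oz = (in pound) 0.6439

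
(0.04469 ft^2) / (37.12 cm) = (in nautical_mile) 6.039e-06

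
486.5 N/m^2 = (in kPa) 0.4865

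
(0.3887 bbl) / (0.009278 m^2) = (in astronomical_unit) 4.452e-11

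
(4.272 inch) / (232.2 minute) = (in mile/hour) 1.742e-05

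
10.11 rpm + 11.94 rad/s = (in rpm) 124.1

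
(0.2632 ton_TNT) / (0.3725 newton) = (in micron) 2.956e+15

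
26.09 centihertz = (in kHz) 0.0002609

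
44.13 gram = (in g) 44.13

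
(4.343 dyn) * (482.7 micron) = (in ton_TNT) 5.01e-18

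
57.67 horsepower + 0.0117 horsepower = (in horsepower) 57.68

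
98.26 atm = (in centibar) 9956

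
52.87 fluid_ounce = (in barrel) 0.009834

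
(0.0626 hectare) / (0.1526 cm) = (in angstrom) 4.102e+15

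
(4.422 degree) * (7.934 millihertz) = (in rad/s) 0.0006123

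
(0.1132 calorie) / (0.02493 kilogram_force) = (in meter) 1.937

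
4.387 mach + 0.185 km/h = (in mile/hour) 3342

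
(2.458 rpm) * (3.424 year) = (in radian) 2.779e+07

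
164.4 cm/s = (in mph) 3.678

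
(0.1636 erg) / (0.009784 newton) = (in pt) 0.00474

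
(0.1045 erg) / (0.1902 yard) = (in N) 6.009e-08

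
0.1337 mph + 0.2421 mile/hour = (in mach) 0.0004934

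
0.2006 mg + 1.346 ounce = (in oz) 1.346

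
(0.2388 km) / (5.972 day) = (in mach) 1.359e-06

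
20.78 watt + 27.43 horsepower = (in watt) 2.048e+04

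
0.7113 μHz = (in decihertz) 7.113e-06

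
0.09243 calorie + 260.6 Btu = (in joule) 2.749e+05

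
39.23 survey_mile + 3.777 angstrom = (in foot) 2.071e+05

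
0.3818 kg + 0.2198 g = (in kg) 0.382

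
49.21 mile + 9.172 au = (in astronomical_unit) 9.172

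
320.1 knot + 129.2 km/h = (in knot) 389.9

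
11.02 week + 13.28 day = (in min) 1.302e+05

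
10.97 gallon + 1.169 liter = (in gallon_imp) 9.392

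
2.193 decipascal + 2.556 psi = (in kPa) 17.62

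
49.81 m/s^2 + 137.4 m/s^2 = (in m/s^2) 187.2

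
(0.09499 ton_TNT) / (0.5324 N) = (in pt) 2.116e+12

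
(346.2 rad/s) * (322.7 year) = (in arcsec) 7.267e+17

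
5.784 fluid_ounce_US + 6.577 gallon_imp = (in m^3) 0.03007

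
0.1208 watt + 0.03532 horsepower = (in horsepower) 0.03548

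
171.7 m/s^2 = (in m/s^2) 171.7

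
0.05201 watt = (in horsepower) 6.975e-05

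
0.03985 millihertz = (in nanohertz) 3.985e+04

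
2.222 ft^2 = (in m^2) 0.2064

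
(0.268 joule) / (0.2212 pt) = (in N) 3434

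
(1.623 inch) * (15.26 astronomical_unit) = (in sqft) 1.013e+12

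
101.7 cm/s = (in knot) 1.977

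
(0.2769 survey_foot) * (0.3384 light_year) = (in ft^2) 2.908e+15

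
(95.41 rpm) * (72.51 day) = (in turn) 9.962e+06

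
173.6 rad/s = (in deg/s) 9947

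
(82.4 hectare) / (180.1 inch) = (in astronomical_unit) 1.204e-06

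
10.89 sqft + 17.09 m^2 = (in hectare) 0.00181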